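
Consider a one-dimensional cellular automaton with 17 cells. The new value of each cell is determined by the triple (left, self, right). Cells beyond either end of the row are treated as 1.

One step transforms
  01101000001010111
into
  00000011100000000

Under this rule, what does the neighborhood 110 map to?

At position 2 the neighborhood is 110; the next row has 0 there.

0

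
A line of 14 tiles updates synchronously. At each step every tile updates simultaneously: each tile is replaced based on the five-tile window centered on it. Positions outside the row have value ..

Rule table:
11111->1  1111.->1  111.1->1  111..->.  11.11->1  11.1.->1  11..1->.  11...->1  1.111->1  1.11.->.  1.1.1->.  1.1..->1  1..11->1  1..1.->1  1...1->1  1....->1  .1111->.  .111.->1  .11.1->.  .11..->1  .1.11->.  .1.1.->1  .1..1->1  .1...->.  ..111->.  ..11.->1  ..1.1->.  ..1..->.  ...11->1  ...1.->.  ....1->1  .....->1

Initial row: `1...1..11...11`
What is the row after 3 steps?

..1..111111111
1..11..111111.
.1111.1..111.1

.1111.1..111.1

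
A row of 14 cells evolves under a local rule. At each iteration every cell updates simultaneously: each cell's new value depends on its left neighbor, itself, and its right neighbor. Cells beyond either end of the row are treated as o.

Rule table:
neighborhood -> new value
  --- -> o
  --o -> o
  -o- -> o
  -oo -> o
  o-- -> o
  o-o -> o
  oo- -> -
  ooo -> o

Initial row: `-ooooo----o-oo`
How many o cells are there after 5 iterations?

ooooo-oooooooo
oooo-ooooooooo
ooo-oooooooooo
oo-ooooooooooo
o-oooooooooooo
count of o: 13

13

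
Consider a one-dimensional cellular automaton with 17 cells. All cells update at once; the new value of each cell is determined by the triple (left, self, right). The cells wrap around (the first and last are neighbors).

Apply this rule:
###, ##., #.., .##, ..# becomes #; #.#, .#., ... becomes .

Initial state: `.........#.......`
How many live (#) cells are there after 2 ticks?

2

........#.#......
.......#...#.....
count of #: 2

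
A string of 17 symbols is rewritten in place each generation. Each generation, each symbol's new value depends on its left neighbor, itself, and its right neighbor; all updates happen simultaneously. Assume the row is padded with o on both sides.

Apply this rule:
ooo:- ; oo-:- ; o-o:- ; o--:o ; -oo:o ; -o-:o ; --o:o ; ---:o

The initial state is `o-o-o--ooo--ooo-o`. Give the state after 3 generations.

generation 1: --o-oooo--ooo---o
generation 2: ooo-o---ooo--oooo
generation 3: ----ooooo--ooo---

----ooooo--ooo---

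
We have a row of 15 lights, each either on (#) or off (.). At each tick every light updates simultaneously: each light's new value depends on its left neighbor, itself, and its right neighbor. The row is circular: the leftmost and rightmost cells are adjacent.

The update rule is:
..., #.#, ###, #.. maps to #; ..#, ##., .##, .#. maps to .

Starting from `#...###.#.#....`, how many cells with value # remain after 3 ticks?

.##..#.#.#.###.
...#..#.#.#.#.#
##..#..#.#.#.#.
count of #: 7

7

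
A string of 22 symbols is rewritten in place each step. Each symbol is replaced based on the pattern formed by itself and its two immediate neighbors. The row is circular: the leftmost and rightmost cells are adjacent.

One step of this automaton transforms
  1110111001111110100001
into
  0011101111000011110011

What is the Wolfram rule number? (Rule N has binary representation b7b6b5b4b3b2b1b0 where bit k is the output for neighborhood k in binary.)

position 0: 111 → 0  (bit 7 = 0)
position 2: 110 → 1  (bit 6 = 1)
position 3: 101 → 1  (bit 5 = 1)
position 7: 100 → 1  (bit 4 = 1)
position 4: 011 → 1  (bit 3 = 1)
position 16: 010 → 1  (bit 2 = 1)
position 8: 001 → 1  (bit 1 = 1)
position 18: 000 → 0  (bit 0 = 0)
bits b7..b0 = 01111110 = 126

126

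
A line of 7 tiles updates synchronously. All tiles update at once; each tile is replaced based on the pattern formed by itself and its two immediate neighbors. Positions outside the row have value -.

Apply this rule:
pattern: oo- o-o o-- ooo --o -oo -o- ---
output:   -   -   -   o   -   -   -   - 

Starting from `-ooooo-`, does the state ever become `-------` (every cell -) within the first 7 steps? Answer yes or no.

yes

--ooo--
---o---
-------
all cells are - at step 3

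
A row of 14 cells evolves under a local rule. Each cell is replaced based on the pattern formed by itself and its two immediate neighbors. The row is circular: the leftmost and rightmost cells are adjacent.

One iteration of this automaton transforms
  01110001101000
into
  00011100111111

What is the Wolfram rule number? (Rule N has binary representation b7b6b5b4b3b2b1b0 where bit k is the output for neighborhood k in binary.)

position 2: 111 → 0  (bit 7 = 0)
position 3: 110 → 1  (bit 6 = 1)
position 9: 101 → 1  (bit 5 = 1)
position 4: 100 → 1  (bit 4 = 1)
position 1: 011 → 0  (bit 3 = 0)
position 10: 010 → 1  (bit 2 = 1)
position 0: 001 → 0  (bit 1 = 0)
position 5: 000 → 1  (bit 0 = 1)
bits b7..b0 = 01110101 = 117

117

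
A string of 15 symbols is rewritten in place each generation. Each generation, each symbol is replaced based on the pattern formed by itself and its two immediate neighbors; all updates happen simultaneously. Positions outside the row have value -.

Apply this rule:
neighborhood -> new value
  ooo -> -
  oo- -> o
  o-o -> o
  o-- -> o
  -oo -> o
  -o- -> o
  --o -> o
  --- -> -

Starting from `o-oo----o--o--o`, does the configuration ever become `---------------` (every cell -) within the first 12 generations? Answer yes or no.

ooooo--oooooooo
o---oooo------o
oo-oo--oo----oo
oooooooooo--ooo
o--------oooo-o
oo------oo--ooo
ooo----oooooo-o
o-oo--oo----ooo
ooooooooo--oo-o
o-------ooooooo
oo-----oo-----o
ooo---oooo---oo
generation 12 is ooo---oooo---oo, still not uniform -

no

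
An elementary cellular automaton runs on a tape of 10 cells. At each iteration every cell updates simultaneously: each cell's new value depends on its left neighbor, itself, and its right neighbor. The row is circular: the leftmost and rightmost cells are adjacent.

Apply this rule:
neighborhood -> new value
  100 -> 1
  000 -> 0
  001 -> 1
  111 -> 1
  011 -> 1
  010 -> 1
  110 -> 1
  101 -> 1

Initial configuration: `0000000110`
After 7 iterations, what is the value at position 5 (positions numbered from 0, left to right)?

1

0000001111
1000011111
1100111111
1111111111
1111111111  (fixed point — unchanged through iteration 7)
position 5 holds 1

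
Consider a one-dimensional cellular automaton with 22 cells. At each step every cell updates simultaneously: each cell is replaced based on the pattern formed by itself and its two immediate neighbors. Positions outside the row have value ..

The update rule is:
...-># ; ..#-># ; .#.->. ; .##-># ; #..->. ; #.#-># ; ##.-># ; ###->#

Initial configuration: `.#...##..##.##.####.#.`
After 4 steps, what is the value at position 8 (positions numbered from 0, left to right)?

#

#..####.############..
..##################.#
#####################.
#####################.
position 8 holds #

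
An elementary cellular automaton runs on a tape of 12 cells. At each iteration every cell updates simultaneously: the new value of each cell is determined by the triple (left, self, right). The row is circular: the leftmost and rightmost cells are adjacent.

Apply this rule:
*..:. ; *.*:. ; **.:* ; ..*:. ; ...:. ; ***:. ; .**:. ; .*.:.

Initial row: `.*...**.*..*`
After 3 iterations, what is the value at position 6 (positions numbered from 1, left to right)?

.

iteration 1: ......*.....
iteration 2: ............
iteration 3: ............
position 6 holds .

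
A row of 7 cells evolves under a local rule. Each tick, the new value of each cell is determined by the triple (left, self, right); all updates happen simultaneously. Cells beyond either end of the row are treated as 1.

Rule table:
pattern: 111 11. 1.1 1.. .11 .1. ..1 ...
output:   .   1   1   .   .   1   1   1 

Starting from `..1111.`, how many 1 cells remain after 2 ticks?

4

.1...11
11.11..
count of 1: 4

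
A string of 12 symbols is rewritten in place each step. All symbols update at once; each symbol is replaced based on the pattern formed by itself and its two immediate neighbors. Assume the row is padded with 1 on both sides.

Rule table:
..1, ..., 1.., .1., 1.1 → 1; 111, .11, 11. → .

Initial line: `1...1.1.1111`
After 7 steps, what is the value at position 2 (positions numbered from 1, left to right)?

1

.1111111....
1.......1111
.1111111....  (repeats step 1; period 2)
step 7: .1111111....
position 2 holds 1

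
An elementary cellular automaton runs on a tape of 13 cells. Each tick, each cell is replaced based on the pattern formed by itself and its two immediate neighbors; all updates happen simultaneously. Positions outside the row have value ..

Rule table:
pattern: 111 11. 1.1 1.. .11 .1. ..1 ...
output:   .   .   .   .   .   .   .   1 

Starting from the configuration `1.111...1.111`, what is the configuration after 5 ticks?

......1......

......1......
11111...11111
......1......  (repeats tick 1; period 2)
tick 5: ......1......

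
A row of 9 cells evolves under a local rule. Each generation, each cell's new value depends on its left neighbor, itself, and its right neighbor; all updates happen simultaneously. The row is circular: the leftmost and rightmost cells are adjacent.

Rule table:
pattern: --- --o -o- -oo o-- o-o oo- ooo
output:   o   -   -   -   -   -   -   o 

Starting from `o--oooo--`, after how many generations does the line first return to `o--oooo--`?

----oo---
ooo----oo
oo--oo--o
o--------
--oooooo-
o--oooo--

6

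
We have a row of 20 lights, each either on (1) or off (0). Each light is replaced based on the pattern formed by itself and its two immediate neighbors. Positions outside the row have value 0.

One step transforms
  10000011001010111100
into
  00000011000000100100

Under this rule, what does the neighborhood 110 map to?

1

At position 7 the neighborhood is 110; the next row has 1 there.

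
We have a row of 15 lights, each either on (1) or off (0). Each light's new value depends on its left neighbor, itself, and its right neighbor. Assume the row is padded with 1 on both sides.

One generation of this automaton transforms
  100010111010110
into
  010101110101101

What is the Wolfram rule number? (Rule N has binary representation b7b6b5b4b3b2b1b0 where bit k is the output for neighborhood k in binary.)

186

position 7: 111 → 1  (bit 7 = 1)
position 0: 110 → 0  (bit 6 = 0)
position 5: 101 → 1  (bit 5 = 1)
position 1: 100 → 1  (bit 4 = 1)
position 6: 011 → 1  (bit 3 = 1)
position 4: 010 → 0  (bit 2 = 0)
position 3: 001 → 1  (bit 1 = 1)
position 2: 000 → 0  (bit 0 = 0)
bits b7..b0 = 10111010 = 186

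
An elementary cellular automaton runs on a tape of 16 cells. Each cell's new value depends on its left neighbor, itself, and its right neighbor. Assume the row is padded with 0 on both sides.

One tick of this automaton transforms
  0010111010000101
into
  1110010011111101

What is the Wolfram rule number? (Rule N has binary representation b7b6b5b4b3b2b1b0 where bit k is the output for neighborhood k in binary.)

151

position 5: 111 → 1  (bit 7 = 1)
position 6: 110 → 0  (bit 6 = 0)
position 3: 101 → 0  (bit 5 = 0)
position 9: 100 → 1  (bit 4 = 1)
position 4: 011 → 0  (bit 3 = 0)
position 2: 010 → 1  (bit 2 = 1)
position 1: 001 → 1  (bit 1 = 1)
position 0: 000 → 1  (bit 0 = 1)
bits b7..b0 = 10010111 = 151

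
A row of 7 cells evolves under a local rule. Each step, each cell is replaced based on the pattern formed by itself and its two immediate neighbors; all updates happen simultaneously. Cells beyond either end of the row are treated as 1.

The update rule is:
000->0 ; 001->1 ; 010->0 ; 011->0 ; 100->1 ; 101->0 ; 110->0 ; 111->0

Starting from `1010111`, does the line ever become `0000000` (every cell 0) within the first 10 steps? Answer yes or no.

step 1: 0000000
all cells are 0 at step 1

yes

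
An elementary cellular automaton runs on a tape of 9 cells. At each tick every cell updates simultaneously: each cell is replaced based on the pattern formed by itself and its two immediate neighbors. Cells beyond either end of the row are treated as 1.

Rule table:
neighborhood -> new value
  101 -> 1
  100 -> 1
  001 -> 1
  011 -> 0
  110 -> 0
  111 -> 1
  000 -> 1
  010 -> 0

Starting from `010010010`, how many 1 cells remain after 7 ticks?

6

101101101
010010010  (repeats tick 0; period 2)
tick 7: 101101101
count of 1: 6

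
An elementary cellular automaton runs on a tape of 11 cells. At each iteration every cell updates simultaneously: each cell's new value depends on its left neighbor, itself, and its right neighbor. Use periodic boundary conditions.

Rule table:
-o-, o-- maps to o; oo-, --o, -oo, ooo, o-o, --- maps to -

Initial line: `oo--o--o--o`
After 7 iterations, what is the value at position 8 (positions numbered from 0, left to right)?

iteration 1: --o-oo-oo--
iteration 2: --o------o-
iteration 3: --oo-----oo
iteration 4: o---o------
iteration 5: oo--oo-----
iteration 6: --o---o----
iteration 7: --oo--oo---
position 8 holds -

-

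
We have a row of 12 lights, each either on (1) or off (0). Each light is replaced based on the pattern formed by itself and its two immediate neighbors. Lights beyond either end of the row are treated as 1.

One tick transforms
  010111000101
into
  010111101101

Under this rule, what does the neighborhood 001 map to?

At position 8 the neighborhood is 001; the next row has 1 there.

1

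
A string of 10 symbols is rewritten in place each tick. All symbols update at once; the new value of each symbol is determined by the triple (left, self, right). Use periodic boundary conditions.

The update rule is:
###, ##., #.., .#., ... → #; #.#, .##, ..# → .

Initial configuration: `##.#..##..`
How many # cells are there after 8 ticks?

5

tick 1: .#.##..##.
tick 2: .#..##..##
tick 3: .##..##..#
tick 4: ..##..##.#
tick 5: #..##..#.#
tick 6: ##..##.#..
tick 7: .##..#.##.
tick 8: ..##.#..##
count of #: 5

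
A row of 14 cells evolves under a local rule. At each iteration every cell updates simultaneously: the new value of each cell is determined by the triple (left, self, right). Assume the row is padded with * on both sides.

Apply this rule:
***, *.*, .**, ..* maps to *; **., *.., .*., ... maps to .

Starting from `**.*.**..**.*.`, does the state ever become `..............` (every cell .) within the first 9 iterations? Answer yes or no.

*.*.**..**.*.*
.*.**..**.*.**
*.**..**.*.***
.**..**.*.****
**..**.*.*****
*..**.*.******
..**.*.*******
.**.*.********
**.*.*********
iteration 9 is **.*.*********, still not uniform .

no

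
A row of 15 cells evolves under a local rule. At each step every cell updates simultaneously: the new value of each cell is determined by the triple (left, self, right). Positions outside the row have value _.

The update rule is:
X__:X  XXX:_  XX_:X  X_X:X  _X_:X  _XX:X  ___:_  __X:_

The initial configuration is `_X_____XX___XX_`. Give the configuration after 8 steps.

_X_XXXXXX_XX__X

_XX____XXX__XXX
_XXX___X_XX_X_X
_X_XX__XXXXXXXX
_XXXXX_X______X
_X___XXXX_____X
_XX__X__XX____X
_XXX_XX_XXX___X
_X_XXXXXX_XX__X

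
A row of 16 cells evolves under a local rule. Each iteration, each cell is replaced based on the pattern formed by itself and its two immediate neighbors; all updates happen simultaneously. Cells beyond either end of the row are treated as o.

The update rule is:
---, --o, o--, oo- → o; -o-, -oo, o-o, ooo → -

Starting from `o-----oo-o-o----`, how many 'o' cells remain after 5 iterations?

12

oooooo-o----oooo
-----o--oooo----
ooooo-oo---ooooo
----o--oooo-----
oooo-oo---oooooo
count of o: 12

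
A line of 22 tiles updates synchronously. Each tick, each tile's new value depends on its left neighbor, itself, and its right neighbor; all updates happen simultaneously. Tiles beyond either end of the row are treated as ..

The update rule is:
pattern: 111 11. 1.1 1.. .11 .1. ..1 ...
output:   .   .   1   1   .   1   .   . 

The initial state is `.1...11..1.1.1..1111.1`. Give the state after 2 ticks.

...1...11......1......

tick 1: .11....1.111111.....11
tick 2: ...1...11......1......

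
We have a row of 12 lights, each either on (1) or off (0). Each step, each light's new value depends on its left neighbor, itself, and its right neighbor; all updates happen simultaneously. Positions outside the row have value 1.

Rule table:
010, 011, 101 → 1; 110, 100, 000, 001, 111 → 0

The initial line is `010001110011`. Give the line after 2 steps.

000001000011

step 1: 110001000010
step 2: 000001000011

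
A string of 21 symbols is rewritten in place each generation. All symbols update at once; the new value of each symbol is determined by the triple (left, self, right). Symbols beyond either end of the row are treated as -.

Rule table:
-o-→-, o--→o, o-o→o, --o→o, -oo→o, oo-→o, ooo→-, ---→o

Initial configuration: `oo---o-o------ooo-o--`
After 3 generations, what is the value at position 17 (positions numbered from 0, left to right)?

-

ooooo-o-ooooooo-oo-oo
o---oo-oo-----ooooooo
-oooooooooooooo-----o
position 17 holds -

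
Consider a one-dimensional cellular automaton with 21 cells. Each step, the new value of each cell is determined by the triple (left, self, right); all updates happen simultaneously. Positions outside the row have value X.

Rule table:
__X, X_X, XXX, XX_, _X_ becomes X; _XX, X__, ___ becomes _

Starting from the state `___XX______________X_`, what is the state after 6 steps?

__X_X_____________XXX
_XXXX____________X_XX
X_XXX___________XXX_X
XX_XX__________X_XXX_
XXX_X_________XXX_XXX
XXXXX________X_XXX_XX

XXXXX________X_XXX_XX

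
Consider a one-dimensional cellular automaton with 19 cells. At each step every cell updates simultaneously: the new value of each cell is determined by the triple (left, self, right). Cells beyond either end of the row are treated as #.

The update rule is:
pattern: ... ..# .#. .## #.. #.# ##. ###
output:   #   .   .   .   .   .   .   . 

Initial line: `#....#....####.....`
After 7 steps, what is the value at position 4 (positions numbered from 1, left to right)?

step 1: ..##...##......###.
step 2: .....#....####.....
step 3: .###...##......###.
step 4: .....#....####.....  (repeats step 2; period 2)
step 7: .###...##......###.
position 4 holds #

#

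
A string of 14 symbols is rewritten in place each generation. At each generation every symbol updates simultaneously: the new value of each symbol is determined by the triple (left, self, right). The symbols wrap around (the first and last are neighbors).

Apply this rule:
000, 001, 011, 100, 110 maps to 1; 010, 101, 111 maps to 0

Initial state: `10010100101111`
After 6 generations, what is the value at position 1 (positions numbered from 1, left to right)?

11100011001000
10111111110111
10100000010100
00011111100011
11110000111111
00011111100000
position 1 holds 0

0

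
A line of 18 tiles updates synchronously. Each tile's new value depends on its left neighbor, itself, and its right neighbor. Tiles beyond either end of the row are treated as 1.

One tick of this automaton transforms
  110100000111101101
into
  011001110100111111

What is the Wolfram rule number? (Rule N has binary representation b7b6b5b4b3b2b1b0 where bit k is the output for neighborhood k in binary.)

105

position 0: 111 → 0  (bit 7 = 0)
position 1: 110 → 1  (bit 6 = 1)
position 2: 101 → 1  (bit 5 = 1)
position 4: 100 → 0  (bit 4 = 0)
position 9: 011 → 1  (bit 3 = 1)
position 3: 010 → 0  (bit 2 = 0)
position 8: 001 → 0  (bit 1 = 0)
position 5: 000 → 1  (bit 0 = 1)
bits b7..b0 = 01101001 = 105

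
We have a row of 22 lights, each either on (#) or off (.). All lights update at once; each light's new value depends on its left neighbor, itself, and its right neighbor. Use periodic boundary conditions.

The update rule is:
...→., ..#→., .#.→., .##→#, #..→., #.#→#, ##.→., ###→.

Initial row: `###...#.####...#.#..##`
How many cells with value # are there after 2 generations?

.......##.......#...#.
.......#..............
count of #: 1

1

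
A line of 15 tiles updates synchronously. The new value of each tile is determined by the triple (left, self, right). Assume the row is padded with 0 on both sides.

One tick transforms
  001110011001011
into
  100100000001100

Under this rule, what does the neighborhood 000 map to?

At position 0 the neighborhood is 000; the next row has 1 there.

1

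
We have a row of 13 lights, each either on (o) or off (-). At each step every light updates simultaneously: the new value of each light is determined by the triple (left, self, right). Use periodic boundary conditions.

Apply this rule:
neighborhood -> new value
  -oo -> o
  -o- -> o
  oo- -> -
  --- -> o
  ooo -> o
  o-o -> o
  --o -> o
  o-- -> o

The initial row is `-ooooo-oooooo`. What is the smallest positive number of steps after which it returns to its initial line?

step 1: ooooo-oooooo-
step 2: oooo-oooooo-o
step 3: ooo-oooooo-oo
step 4: oo-oooooo-ooo
step 5: o-oooooo-oooo
step 6: -oooooo-ooooo
step 7: oooooo-ooooo-
step 8: ooooo-ooooo-o
step 9: oooo-ooooo-oo
step 10: ooo-ooooo-ooo
step 11: oo-ooooo-oooo
step 12: o-ooooo-ooooo
step 13: -ooooo-oooooo

13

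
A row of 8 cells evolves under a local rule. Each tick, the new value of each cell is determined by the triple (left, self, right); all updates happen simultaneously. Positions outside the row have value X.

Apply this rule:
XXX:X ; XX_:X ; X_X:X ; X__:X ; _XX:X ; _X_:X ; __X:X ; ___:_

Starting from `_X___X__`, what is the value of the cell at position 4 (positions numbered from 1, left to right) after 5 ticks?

X

XXX_XXXX
XXXXXXXX
XXXXXXXX  (fixed point — unchanged through tick 5)
position 4 holds X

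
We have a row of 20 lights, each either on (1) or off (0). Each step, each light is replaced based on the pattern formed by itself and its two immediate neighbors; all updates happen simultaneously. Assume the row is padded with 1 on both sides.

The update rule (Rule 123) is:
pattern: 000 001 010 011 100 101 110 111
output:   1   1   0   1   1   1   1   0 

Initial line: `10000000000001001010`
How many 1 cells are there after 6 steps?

7

step 1: 11111111111110110101
step 2: 00000000000011111011
step 3: 11111111111110001110
step 4: 00000000000011111011  (repeats step 2; period 2)
step 6: 00000000000011111011
count of 1: 7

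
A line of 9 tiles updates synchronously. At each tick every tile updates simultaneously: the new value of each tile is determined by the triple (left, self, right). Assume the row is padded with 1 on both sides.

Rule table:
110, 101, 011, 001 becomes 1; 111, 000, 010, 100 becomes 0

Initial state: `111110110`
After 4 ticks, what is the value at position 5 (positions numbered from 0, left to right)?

000011111
000110000
001110001
011010011
position 5 holds 0

0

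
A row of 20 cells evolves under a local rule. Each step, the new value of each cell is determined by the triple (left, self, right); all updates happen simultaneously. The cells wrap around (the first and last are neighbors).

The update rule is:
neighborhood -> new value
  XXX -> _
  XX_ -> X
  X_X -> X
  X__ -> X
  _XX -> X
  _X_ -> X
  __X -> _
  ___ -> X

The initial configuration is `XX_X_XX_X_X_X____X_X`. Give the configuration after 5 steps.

_XXXXXXXXXXX_X___XXX

_XXXXXXXXXXXXXXX_XXX
XX_____________XXX_X
_XXXXXXXXXXXXX_X_XXX
XX___________XXXXX_X
_XXXXXXXXXXX_X___XXX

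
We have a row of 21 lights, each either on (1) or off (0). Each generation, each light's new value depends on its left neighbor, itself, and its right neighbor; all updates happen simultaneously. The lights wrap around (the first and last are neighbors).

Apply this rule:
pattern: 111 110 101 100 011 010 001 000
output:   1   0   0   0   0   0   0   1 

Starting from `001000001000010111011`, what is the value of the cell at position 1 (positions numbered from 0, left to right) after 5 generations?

0

000011100011000010000
111001001000011000111
110000000011000010011
100111111000011000001
000011110011000011100
position 1 holds 0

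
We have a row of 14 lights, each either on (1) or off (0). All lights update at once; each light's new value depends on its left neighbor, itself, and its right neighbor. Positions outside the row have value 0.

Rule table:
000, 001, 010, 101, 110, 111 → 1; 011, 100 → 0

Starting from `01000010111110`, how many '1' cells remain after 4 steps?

11011111011110
01101111101110
10110111110110
11011011111010
count of 1: 10

10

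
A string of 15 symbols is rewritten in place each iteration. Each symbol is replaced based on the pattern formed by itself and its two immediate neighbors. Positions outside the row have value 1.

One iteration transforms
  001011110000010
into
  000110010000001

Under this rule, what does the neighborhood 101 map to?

1

At position 3 the neighborhood is 101; the next row has 1 there.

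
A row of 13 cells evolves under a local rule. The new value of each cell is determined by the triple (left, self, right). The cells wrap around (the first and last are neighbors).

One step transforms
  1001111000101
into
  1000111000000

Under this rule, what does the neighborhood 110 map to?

At position 0 the neighborhood is 110; the next row has 1 there.

1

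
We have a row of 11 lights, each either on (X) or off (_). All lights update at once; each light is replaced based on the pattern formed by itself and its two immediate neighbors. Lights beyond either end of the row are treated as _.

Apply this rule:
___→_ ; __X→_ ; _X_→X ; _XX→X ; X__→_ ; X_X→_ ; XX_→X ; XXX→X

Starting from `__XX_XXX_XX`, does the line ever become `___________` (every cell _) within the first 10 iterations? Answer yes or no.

no

iteration 1: __XX_XXX_XX  (fixed point — unchanged through iteration 10)
iteration 10 is __XX_XXX_XX, still not uniform _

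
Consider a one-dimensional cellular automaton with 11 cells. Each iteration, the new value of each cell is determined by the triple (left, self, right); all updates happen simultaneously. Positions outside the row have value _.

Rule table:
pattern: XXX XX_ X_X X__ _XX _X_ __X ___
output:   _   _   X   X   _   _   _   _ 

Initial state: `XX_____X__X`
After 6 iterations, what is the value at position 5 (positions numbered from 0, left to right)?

__X_____X__
___X_____X_
____X_____X
_____X_____
______X____
_______X___
position 5 holds _

_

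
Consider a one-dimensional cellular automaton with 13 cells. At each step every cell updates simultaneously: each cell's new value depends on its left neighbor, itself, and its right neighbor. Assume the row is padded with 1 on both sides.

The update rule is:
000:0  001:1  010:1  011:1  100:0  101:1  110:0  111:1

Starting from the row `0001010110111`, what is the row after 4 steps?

0011111101111
0111111011111
1111110111111
1111101111111

1111101111111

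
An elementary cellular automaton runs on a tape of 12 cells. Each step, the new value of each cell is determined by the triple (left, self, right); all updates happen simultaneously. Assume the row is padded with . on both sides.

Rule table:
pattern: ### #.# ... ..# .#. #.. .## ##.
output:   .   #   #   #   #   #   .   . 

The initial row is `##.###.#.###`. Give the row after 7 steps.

..#...###...
######...###
......###...
######...###  (repeats step 2; period 2)
step 7: ......###...

......###...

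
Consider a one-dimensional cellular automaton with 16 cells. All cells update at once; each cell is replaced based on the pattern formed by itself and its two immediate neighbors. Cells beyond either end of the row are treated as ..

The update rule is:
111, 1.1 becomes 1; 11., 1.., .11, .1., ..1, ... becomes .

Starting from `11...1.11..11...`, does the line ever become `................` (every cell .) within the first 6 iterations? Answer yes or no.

yes

iteration 1: ......1.........
iteration 2: ................
all cells are . at iteration 2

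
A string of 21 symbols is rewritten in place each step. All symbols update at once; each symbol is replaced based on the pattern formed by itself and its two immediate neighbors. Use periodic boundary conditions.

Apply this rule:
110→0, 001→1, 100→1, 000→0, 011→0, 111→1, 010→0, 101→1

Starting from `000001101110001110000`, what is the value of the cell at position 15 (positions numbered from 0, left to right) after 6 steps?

000010010101010101000
000101101010101010100
001010010101010101010
010101101010101010101
101010010101010101010
010101101010101010101
position 15 holds 0

0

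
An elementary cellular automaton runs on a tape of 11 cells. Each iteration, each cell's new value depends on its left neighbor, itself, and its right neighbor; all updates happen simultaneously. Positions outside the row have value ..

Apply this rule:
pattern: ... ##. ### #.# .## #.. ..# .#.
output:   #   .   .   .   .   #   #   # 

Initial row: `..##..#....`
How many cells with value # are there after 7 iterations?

##..#######
..##.......
##..#######  (repeats iteration 1; period 2)
iteration 7: ##..#######
count of #: 9

9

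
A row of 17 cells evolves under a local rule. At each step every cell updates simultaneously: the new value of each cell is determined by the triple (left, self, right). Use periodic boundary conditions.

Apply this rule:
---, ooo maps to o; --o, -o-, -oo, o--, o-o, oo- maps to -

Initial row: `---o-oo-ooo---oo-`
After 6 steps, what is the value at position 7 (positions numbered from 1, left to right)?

-

oo-------o--o----
---ooooo------oo-
oo--ooo--oooo----
-----o----oo--oo-
oooo---oo--------
-oo--o----oooooo-
position 7 holds -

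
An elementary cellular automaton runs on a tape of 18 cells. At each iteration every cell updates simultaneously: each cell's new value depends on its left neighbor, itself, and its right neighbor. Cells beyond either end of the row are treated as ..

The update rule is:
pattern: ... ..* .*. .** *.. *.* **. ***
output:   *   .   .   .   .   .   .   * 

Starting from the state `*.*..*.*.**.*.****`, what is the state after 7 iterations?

...............**.
**************....
.************..***
..**********....*.
*..********..**...
....******......**
***..****..****...

***..****..****...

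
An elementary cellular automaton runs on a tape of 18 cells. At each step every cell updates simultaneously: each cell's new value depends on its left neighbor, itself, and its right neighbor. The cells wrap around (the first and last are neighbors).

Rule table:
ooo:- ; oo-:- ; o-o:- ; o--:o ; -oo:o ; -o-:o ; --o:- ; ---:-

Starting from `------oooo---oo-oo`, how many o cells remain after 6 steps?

step 1: o-----o---o--o--o-
step 2: oo----oo--oo-oo-o-
step 3: o-o---o-o-o--o--o-
step 4: o-oo--o-o-oo-oo-o-
step 5: o-o-o-o-o-o--o--o-
step 6: o-o-o-o-o-oo-oo-o-
count of o: 10

10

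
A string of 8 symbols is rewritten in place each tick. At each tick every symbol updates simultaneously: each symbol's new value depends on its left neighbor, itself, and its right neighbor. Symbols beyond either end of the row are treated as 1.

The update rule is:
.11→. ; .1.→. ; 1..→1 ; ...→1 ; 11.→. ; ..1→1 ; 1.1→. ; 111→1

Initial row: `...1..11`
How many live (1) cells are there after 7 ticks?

6

111.11.1
11......
1.111111
...11111
111.1111
11...111
1.111.11
count of 1: 6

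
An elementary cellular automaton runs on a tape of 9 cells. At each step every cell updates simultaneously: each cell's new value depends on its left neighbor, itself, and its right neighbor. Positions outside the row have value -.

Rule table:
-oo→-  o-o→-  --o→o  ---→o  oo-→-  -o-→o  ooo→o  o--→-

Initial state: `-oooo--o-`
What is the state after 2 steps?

o-oo--oo-
o----o---

o----o---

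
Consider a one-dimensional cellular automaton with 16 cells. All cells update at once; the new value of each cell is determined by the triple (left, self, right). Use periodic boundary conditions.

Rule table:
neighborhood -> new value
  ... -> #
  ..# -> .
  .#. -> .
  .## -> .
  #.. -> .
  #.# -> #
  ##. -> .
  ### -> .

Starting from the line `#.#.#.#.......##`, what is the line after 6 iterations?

.#.#.#..#####...
..#.#.........##
...#..#######...
##............##
...##########...
##............##

##............##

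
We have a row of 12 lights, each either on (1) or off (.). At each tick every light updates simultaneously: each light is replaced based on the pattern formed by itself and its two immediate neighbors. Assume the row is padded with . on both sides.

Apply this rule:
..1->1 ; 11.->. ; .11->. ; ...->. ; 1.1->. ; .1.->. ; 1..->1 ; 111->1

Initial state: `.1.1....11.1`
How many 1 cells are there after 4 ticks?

1...1..1....
.1.1.11.1...
1........1..
.1......1.1.
count of 1: 3

3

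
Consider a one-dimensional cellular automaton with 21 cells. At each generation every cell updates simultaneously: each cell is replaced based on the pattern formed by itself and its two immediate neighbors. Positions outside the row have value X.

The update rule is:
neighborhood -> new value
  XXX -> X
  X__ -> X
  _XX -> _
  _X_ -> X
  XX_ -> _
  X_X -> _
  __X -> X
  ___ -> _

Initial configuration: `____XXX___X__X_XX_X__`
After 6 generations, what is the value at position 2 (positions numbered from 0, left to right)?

generation 1: X__X_X_X_XXXXX____XXX
generation 2: _XXX_X_X__XXX_X__X_XX
generation 3: __X__X_XXX_X__XXXX__X
generation 4: XXXXXX__X__XXX_XX_XX_
generation 5: XXXXX_XXXXX_X________
generation 6: XXXX___XXX__XX______X
position 2 holds X

X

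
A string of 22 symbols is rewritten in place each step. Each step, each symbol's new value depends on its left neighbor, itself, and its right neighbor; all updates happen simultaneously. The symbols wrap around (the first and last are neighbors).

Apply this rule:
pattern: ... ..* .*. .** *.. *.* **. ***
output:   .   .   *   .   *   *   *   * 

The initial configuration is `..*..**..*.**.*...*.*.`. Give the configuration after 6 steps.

.****..**..**.**.****.

..**..**.**.****..****
*..**..**.**.****..***
**..**..**.**.****..**
***..**..**.**.****..*
****..**..**.**.****..
.****..**..**.**.****.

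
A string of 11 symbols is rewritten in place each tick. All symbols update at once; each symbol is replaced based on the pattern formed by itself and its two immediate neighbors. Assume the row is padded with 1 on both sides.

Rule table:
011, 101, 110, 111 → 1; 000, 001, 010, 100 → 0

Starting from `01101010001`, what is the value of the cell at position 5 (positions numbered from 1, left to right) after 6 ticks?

11110100001
11111000001
11111000001  (fixed point — unchanged through tick 6)
position 5 holds 1

1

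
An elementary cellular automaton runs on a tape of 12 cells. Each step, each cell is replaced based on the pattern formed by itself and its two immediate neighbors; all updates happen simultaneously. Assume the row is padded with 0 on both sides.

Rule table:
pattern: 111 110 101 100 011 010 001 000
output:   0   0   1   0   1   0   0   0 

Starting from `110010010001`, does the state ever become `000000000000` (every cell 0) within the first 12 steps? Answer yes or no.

yes

step 1: 100000000000
step 2: 000000000000
all cells are 0 at step 2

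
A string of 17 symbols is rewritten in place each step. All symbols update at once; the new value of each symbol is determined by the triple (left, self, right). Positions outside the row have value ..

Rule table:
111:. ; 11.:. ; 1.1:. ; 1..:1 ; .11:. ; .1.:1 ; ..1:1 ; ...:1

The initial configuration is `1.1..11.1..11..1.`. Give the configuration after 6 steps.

step 1: 1.111...111..1111
step 2: 1....111...11....
step 3: 11111...111..1111
step 4: .....111...11....
step 5: 11111...111..1111  (repeats step 3; period 2)
step 6: .....111...11....

.....111...11....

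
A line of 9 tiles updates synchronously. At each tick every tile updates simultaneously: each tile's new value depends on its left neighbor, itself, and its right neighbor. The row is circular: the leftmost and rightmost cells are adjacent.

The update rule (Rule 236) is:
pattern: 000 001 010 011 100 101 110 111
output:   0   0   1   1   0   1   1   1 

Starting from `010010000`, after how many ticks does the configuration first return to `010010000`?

010010000

1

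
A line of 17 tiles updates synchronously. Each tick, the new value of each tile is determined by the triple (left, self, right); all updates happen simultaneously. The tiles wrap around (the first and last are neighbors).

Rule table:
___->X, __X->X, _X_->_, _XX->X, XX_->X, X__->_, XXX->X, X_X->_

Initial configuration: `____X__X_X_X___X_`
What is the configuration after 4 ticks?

XXXX__X______XX__
XXXX_X__XXXXXXX_X
XXXX___XXXXXXXX_X
XXXX_XXXXXXXXXX_X

XXXX_XXXXXXXXXX_X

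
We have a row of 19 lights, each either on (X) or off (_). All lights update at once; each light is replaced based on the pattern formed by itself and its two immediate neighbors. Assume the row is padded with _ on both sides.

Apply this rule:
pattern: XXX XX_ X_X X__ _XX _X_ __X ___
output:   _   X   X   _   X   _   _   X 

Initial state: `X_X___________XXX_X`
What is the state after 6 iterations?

_X__XXXXXXXXX_X_XX_
____X_______XX_XXX_
XXX___XXXXX_XXXX_X_
X_X_X_X___XXX__XX__
_X_X_X__X_X_X__XX_X
__X_X____X_X___XXX_

__X_X____X_X___XXX_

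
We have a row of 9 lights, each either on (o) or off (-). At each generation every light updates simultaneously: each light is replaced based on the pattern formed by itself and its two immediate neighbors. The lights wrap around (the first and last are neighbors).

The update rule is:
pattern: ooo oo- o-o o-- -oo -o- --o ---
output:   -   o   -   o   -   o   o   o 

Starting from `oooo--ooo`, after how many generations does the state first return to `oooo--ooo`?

generation 1: ---ooo---
generation 2: ooo--oooo
generation 3: --ooo----
generation 4: oo--ooooo
generation 5: -ooo-----
generation 6: o--oooooo
generation 7: ooo------
generation 8: --ooooooo
generation 9: oo------o
generation 10: -ooooooo-
generation 11: o------oo
generation 12: ooooooo--
generation 13: ------ooo
generation 14: oooooo--o
generation 15: -----ooo-
generation 16: ooooo--oo
generation 17: ----ooo--
generation 18: oooo--ooo

18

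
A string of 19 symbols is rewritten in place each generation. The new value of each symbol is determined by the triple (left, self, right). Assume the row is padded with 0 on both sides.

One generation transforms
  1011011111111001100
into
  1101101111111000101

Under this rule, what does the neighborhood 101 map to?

At position 1 the neighborhood is 101; the next row has 1 there.

1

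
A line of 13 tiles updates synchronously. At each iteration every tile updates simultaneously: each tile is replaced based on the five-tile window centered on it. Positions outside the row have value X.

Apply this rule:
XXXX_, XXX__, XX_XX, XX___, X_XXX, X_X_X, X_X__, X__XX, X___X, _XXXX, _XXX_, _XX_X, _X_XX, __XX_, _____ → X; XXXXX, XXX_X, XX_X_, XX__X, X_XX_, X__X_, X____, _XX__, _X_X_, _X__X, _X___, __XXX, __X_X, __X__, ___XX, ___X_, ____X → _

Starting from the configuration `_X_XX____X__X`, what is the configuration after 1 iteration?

_XX__X_____X_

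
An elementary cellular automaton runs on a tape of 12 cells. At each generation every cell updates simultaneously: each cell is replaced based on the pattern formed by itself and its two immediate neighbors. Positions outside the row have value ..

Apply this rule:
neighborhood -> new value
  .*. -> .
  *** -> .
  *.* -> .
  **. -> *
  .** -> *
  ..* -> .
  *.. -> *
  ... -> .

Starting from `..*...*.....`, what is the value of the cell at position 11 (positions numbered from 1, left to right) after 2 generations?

.

...*...*....
....*...*...
position 11 holds .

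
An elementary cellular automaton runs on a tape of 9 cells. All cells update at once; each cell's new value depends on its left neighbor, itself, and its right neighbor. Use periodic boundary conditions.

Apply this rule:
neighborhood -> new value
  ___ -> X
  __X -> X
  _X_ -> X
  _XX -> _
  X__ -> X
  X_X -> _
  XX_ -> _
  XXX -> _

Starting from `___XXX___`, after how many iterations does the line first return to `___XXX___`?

2

XXX___XXX
___XXX___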